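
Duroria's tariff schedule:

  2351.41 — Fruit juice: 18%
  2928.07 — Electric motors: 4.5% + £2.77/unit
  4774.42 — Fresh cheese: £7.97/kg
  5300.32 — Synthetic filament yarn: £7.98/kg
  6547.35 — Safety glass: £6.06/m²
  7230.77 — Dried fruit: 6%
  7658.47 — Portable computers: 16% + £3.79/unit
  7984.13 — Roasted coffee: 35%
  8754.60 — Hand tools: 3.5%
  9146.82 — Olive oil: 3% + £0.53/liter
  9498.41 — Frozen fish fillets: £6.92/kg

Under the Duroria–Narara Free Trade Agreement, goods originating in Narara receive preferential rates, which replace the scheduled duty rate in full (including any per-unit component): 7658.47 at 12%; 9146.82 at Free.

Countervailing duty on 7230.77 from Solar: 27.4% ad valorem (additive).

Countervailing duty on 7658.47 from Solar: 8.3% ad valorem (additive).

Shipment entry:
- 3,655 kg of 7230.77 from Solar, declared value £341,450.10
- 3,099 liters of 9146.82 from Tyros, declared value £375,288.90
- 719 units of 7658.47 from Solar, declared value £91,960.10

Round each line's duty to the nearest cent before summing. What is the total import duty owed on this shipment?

Line 1 (7230.77, Solar, 3,655 kg, £341,450.10):
Base rate for 7230.77 is 6%.
Additional duty on 7230.77 from Solar: +27.4%. Applied ad valorem rate: 6% + 27.4% = 33.4%.
Duty = £341,450.10 × 33.4% = £114,044.33.
Line 2 (9146.82, Tyros, 3,099 liters, £375,288.90):
Base rate for 9146.82 is 3% + £0.53/liter.
9146.82 has an FTA preferential rate, but origin Tyros is not Narara; base rate stands.
Duty = £375,288.90 × 3% + 3,099 × £0.53 = £12,901.14.
Line 3 (7658.47, Solar, 719 units, £91,960.10):
Base rate for 7658.47 is 16% + £3.79/unit.
7658.47 has an FTA preferential rate, but origin Solar is not Narara; base rate stands.
Additional duty on 7658.47 from Solar: +8.3%. Applied ad valorem rate: 16% + 8.3% = 24.3%.
Duty = £91,960.10 × 24.3% + 719 × £3.79 = £25,071.31.
Total = £114,044.33 + £12,901.14 + £25,071.31 = £152,016.78.

£152,016.78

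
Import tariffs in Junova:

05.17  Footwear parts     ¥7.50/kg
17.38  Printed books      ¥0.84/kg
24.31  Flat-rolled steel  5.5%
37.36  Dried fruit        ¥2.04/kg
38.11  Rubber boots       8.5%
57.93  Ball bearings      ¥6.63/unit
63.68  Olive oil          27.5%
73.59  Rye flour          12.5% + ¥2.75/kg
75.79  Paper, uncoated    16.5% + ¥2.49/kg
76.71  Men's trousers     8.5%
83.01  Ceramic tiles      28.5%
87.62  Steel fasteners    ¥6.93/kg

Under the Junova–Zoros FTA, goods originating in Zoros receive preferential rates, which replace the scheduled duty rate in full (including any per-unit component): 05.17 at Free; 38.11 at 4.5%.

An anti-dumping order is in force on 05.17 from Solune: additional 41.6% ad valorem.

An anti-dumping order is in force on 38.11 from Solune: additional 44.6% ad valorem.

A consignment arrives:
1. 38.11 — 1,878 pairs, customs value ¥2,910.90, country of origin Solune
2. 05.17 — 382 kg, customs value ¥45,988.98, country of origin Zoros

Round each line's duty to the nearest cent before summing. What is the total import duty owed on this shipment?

Line 1 (38.11, Solune, 1,878 pairs, ¥2,910.90):
Base rate for 38.11 is 8.5%.
38.11 has an FTA preferential rate, but origin Solune is not Zoros; base rate stands.
Additional duty on 38.11 from Solune: +44.6%. Applied ad valorem rate: 8.5% + 44.6% = 53.1%.
Duty = ¥2,910.90 × 53.1% = ¥1,545.69.
Line 2 (05.17, Zoros, 382 kg, ¥45,988.98):
Base rate for 05.17 is ¥7.50/kg.
Origin Zoros qualifies under the Junova–Zoros agreement and 05.17 is covered: preferential rate Free applies instead.
The additional-duty order on 05.17 targets Solune, not Zoros; it does not apply.
Duty = ¥45,988.98 × 0% = ¥0.00.
Total = ¥1,545.69 + ¥0.00 = ¥1,545.69.

¥1,545.69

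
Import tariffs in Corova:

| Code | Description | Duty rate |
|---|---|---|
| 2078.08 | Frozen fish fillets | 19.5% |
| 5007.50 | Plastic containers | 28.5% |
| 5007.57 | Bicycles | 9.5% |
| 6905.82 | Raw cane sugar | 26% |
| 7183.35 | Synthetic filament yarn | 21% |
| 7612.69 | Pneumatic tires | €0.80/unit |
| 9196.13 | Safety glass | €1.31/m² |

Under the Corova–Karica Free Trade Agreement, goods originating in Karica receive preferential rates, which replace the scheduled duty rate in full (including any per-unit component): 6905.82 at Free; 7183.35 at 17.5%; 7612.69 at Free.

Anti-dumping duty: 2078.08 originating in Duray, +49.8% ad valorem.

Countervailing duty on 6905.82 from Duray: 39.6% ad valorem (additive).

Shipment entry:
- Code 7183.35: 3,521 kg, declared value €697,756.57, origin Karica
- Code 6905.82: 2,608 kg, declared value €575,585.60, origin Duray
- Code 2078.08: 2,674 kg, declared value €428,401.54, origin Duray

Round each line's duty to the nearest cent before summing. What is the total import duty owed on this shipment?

€796,573.82

Line 1 (7183.35, Karica, 3,521 kg, €697,756.57):
Base rate for 7183.35 is 21%.
Origin Karica qualifies under the Corova–Karica agreement and 7183.35 is covered: preferential rate 17.5% applies instead.
Duty = €697,756.57 × 17.5% = €122,107.40.
Line 2 (6905.82, Duray, 2,608 kg, €575,585.60):
Base rate for 6905.82 is 26%.
6905.82 has an FTA preferential rate, but origin Duray is not Karica; base rate stands.
Additional duty on 6905.82 from Duray: +39.6%. Applied ad valorem rate: 26% + 39.6% = 65.6%.
Duty = €575,585.60 × 65.6% = €377,584.15.
Line 3 (2078.08, Duray, 2,674 kg, €428,401.54):
Base rate for 2078.08 is 19.5%.
Additional duty on 2078.08 from Duray: +49.8%. Applied ad valorem rate: 19.5% + 49.8% = 69.3%.
Duty = €428,401.54 × 69.3% = €296,882.27.
Total = €122,107.40 + €377,584.15 + €296,882.27 = €796,573.82.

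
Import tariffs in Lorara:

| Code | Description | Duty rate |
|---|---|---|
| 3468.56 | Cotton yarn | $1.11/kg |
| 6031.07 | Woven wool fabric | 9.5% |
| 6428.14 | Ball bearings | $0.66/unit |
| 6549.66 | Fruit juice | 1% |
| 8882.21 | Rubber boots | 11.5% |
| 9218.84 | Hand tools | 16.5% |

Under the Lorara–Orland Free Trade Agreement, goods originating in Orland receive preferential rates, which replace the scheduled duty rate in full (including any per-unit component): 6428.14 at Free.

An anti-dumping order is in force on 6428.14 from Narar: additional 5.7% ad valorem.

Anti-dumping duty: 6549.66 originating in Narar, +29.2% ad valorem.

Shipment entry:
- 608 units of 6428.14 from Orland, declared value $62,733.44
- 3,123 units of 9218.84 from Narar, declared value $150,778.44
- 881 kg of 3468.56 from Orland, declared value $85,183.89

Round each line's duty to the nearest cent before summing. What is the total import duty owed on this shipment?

$25,856.35

Line 1 (6428.14, Orland, 608 units, $62,733.44):
Base rate for 6428.14 is $0.66/unit.
Origin Orland qualifies under the Lorara–Orland agreement and 6428.14 is covered: preferential rate Free applies instead.
The additional-duty order on 6428.14 targets Narar, not Orland; it does not apply.
Duty = $62,733.44 × 0% = $0.00.
Line 2 (9218.84, Narar, 3,123 units, $150,778.44):
Base rate for 9218.84 is 16.5%.
Duty = $150,778.44 × 16.5% = $24,878.44.
Line 3 (3468.56, Orland, 881 kg, $85,183.89):
Base rate for 3468.56 is $1.11/kg.
Origin Orland is the FTA partner but 3468.56 is not on the preference list; base rate stands.
Duty = 881 × $1.11 = $977.91.
Total = $0.00 + $24,878.44 + $977.91 = $25,856.35.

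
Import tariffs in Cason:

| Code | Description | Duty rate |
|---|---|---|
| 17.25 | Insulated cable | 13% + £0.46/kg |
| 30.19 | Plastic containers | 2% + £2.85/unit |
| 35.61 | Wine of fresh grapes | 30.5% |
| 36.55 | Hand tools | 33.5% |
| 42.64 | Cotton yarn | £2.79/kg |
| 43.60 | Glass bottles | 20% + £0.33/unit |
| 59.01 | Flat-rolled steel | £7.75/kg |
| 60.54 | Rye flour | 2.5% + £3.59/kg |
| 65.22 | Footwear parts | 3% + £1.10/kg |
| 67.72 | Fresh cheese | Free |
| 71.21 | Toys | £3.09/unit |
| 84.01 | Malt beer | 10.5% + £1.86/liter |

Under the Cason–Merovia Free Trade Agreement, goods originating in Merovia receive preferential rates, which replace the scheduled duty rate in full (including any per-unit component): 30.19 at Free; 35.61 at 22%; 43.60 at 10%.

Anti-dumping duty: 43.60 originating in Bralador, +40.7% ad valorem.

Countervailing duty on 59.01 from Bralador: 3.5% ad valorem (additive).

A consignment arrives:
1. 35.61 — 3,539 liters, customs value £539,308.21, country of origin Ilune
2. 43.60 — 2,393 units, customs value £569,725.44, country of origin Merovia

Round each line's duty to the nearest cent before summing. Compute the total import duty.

Line 1 (35.61, Ilune, 3,539 liters, £539,308.21):
Base rate for 35.61 is 30.5%.
35.61 has an FTA preferential rate, but origin Ilune is not Merovia; base rate stands.
Duty = £539,308.21 × 30.5% = £164,489.00.
Line 2 (43.60, Merovia, 2,393 units, £569,725.44):
Base rate for 43.60 is 20% + £0.33/unit.
Origin Merovia qualifies under the Cason–Merovia agreement and 43.60 is covered: preferential rate 10% applies instead.
The additional-duty order on 43.60 targets Bralador, not Merovia; it does not apply.
Duty = £569,725.44 × 10% = £56,972.54.
Total = £164,489.00 + £56,972.54 = £221,461.54.

£221,461.54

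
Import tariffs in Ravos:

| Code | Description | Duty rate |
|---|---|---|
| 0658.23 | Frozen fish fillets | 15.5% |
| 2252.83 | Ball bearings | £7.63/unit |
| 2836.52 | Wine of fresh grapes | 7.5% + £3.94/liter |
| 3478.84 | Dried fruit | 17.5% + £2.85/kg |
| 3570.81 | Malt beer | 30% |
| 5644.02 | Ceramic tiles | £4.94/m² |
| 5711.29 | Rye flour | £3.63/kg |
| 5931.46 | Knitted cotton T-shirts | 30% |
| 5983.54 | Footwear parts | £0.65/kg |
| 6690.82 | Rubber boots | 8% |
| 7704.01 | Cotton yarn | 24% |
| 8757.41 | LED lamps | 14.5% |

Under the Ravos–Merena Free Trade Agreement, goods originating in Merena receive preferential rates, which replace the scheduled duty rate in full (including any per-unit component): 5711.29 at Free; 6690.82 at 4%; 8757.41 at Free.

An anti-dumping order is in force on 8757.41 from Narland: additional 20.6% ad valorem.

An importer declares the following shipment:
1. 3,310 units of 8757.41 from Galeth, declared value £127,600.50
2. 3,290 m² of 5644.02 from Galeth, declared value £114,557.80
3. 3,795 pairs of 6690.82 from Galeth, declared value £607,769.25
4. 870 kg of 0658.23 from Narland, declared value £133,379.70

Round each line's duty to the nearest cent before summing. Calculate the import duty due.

Line 1 (8757.41, Galeth, 3,310 units, £127,600.50):
Base rate for 8757.41 is 14.5%.
8757.41 has an FTA preferential rate, but origin Galeth is not Merena; base rate stands.
The additional-duty order on 8757.41 targets Narland, not Galeth; it does not apply.
Duty = £127,600.50 × 14.5% = £18,502.07.
Line 2 (5644.02, Galeth, 3,290 m², £114,557.80):
Base rate for 5644.02 is £4.94/m².
Duty = 3,290 × £4.94 = £16,252.60.
Line 3 (6690.82, Galeth, 3,795 pairs, £607,769.25):
Base rate for 6690.82 is 8%.
6690.82 has an FTA preferential rate, but origin Galeth is not Merena; base rate stands.
Duty = £607,769.25 × 8% = £48,621.54.
Line 4 (0658.23, Narland, 870 kg, £133,379.70):
Base rate for 0658.23 is 15.5%.
Duty = £133,379.70 × 15.5% = £20,673.85.
Total = £18,502.07 + £16,252.60 + £48,621.54 + £20,673.85 = £104,050.06.

£104,050.06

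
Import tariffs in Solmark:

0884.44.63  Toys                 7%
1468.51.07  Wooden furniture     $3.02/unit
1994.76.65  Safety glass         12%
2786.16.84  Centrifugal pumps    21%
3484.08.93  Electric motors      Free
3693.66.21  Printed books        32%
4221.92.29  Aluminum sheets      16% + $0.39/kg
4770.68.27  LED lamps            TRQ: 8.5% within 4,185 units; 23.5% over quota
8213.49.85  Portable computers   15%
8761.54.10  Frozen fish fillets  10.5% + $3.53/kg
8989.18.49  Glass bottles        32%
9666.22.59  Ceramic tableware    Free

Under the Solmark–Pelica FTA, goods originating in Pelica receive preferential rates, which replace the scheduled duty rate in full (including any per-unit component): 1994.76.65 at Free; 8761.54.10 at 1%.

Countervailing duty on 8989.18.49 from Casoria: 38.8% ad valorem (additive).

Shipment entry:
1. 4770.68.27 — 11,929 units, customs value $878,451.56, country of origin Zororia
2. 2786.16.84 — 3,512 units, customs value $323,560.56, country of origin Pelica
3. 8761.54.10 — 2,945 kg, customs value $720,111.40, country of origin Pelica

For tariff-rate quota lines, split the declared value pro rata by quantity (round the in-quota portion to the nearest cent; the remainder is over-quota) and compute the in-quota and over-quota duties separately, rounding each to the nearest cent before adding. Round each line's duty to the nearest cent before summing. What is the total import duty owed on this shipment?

Line 1 (4770.68.27, Zororia, 11,929 units, $878,451.56):
Code 4770.68.27 is under a tariff-rate quota (threshold 4,185 units). In-quota: 4,185 units at 8.5%; over-quota: 7,744 units at 23.5%.
Pro-rata value split: in-quota = $878,451.56 × 4,185/11,929 = $308,183.40; over-quota = $878,451.56 − $308,183.40 = $570,268.16.
In-quota duty = $308,183.40 × 8.5% = $26,195.59. Over-quota duty = $570,268.16 × 23.5% = $134,013.02.
Line duty = $26,195.59 + $134,013.02 = $160,208.61.
Line 2 (2786.16.84, Pelica, 3,512 units, $323,560.56):
Base rate for 2786.16.84 is 21%.
Origin Pelica is the FTA partner but 2786.16.84 is not on the preference list; base rate stands.
Duty = $323,560.56 × 21% = $67,947.72.
Line 3 (8761.54.10, Pelica, 2,945 kg, $720,111.40):
Base rate for 8761.54.10 is 10.5% + $3.53/kg.
Origin Pelica qualifies under the Solmark–Pelica agreement and 8761.54.10 is covered: preferential rate 1% applies instead.
Duty = $720,111.40 × 1% = $7,201.11.
Total = $160,208.61 + $67,947.72 + $7,201.11 = $235,357.44.

$235,357.44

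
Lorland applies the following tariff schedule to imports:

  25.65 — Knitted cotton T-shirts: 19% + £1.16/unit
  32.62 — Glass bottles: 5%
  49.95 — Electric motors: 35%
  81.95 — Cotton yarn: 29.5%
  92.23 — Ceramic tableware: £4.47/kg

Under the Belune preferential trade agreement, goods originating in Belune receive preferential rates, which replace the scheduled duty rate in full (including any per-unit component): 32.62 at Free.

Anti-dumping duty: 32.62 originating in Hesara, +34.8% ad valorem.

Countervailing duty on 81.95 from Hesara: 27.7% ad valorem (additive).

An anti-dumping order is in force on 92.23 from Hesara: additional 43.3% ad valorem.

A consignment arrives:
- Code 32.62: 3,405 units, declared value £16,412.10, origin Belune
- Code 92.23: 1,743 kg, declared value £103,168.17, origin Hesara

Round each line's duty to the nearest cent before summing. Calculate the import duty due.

Line 1 (32.62, Belune, 3,405 units, £16,412.10):
Base rate for 32.62 is 5%.
Origin Belune qualifies under the Lorland–Belune agreement and 32.62 is covered: preferential rate Free applies instead.
The additional-duty order on 32.62 targets Hesara, not Belune; it does not apply.
Duty = £16,412.10 × 0% = £0.00.
Line 2 (92.23, Hesara, 1,743 kg, £103,168.17):
Base rate for 92.23 is £4.47/kg.
Additional duty on 92.23 from Hesara: +43.3% ad valorem. Applied ad valorem rate = 43.3%.
Duty = £103,168.17 × 43.3% + 1,743 × £4.47 = £52,463.03.
Total = £0.00 + £52,463.03 = £52,463.03.

£52,463.03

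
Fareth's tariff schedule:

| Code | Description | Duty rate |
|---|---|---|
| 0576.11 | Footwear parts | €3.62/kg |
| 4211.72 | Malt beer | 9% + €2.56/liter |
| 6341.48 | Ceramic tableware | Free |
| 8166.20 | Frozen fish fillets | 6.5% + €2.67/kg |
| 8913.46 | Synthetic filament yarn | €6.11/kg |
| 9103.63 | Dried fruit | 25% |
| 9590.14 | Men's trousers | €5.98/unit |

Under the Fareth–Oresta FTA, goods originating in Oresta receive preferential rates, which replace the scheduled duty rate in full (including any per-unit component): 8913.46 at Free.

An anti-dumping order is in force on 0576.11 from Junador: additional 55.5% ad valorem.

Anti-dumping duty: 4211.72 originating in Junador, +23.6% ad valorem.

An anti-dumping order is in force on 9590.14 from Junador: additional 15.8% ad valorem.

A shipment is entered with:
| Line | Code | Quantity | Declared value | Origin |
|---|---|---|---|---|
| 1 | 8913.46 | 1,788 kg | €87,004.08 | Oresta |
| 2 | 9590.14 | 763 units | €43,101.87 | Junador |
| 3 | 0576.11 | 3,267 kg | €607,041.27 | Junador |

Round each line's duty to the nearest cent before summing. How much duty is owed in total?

€360,107.28

Line 1 (8913.46, Oresta, 1,788 kg, €87,004.08):
Base rate for 8913.46 is €6.11/kg.
Origin Oresta qualifies under the Fareth–Oresta agreement and 8913.46 is covered: preferential rate Free applies instead.
Duty = €87,004.08 × 0% = €0.00.
Line 2 (9590.14, Junador, 763 units, €43,101.87):
Base rate for 9590.14 is €5.98/unit.
Additional duty on 9590.14 from Junador: +15.8% ad valorem. Applied ad valorem rate = 15.8%.
Duty = €43,101.87 × 15.8% + 763 × €5.98 = €11,372.84.
Line 3 (0576.11, Junador, 3,267 kg, €607,041.27):
Base rate for 0576.11 is €3.62/kg.
Additional duty on 0576.11 from Junador: +55.5% ad valorem. Applied ad valorem rate = 55.5%.
Duty = €607,041.27 × 55.5% + 3,267 × €3.62 = €348,734.44.
Total = €0.00 + €11,372.84 + €348,734.44 = €360,107.28.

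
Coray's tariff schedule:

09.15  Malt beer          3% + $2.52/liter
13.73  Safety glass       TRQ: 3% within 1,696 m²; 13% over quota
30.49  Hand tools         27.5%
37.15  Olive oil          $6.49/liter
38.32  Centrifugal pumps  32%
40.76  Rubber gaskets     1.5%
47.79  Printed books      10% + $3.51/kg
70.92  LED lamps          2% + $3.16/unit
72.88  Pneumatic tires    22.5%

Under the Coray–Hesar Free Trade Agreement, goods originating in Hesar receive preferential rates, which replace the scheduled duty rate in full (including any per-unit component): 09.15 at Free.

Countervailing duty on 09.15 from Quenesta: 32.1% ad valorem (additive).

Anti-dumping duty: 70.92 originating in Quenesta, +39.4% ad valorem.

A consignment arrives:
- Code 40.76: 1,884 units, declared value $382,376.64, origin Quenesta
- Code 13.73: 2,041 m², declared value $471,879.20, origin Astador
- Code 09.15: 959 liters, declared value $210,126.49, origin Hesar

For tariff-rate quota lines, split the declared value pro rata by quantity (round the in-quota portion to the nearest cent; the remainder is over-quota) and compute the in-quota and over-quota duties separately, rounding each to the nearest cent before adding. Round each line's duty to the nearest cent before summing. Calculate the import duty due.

$27,868.43

Line 1 (40.76, Quenesta, 1,884 units, $382,376.64):
Base rate for 40.76 is 1.5%.
Duty = $382,376.64 × 1.5% = $5,735.65.
Line 2 (13.73, Astador, 2,041 m², $471,879.20):
Code 13.73 is under a tariff-rate quota (threshold 1,696 m²). In-quota: 1,696 m² at 3%; over-quota: 345 m² at 13%.
Pro-rata value split: in-quota = $471,879.20 × 1,696/2,041 = $392,115.20; over-quota = $471,879.20 − $392,115.20 = $79,764.00.
In-quota duty = $392,115.20 × 3% = $11,763.46. Over-quota duty = $79,764.00 × 13% = $10,369.32.
Line duty = $11,763.46 + $10,369.32 = $22,132.78.
Line 3 (09.15, Hesar, 959 liters, $210,126.49):
Base rate for 09.15 is 3% + $2.52/liter.
Origin Hesar qualifies under the Coray–Hesar agreement and 09.15 is covered: preferential rate Free applies instead.
The additional-duty order on 09.15 targets Quenesta, not Hesar; it does not apply.
Duty = $210,126.49 × 0% = $0.00.
Total = $5,735.65 + $22,132.78 + $0.00 = $27,868.43.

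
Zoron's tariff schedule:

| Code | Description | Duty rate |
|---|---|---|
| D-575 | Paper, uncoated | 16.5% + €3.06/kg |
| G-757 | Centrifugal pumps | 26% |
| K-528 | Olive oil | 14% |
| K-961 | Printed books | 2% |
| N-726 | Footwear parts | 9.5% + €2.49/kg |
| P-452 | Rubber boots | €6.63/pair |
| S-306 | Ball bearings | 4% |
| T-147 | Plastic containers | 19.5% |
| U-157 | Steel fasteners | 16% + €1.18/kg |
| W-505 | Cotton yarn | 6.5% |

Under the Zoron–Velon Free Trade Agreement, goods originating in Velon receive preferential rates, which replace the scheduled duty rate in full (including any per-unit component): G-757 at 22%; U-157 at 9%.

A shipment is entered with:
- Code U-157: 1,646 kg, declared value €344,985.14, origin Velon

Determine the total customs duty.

€31,048.66

Line 1 (U-157, Velon, 1,646 kg, €344,985.14):
Base rate for U-157 is 16% + €1.18/kg.
Origin Velon qualifies under the Zoron–Velon agreement and U-157 is covered: preferential rate 9% applies instead.
Duty = €344,985.14 × 9% = €31,048.66.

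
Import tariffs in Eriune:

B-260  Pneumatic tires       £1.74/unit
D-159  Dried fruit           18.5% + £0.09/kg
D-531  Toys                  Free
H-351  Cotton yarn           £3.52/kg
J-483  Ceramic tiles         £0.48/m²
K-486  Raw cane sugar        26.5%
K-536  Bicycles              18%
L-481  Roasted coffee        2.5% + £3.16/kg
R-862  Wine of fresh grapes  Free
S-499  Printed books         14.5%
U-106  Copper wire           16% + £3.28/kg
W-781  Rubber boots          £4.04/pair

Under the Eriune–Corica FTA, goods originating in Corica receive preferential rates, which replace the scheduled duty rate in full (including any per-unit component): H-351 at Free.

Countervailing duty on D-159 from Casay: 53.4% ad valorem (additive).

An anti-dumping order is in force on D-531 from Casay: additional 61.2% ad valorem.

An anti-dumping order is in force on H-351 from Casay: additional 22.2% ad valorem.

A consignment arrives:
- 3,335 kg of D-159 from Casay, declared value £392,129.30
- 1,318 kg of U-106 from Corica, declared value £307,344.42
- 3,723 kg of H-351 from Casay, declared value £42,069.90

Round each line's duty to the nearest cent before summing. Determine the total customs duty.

Line 1 (D-159, Casay, 3,335 kg, £392,129.30):
Base rate for D-159 is 18.5% + £0.09/kg.
Additional duty on D-159 from Casay: +53.4%. Applied ad valorem rate: 18.5% + 53.4% = 71.9%.
Duty = £392,129.30 × 71.9% + 3,335 × £0.09 = £282,241.12.
Line 2 (U-106, Corica, 1,318 kg, £307,344.42):
Base rate for U-106 is 16% + £3.28/kg.
Origin Corica is the FTA partner but U-106 is not on the preference list; base rate stands.
Duty = £307,344.42 × 16% + 1,318 × £3.28 = £53,498.15.
Line 3 (H-351, Casay, 3,723 kg, £42,069.90):
Base rate for H-351 is £3.52/kg.
H-351 has an FTA preferential rate, but origin Casay is not Corica; base rate stands.
Additional duty on H-351 from Casay: +22.2% ad valorem. Applied ad valorem rate = 22.2%.
Duty = £42,069.90 × 22.2% + 3,723 × £3.52 = £22,444.48.
Total = £282,241.12 + £53,498.15 + £22,444.48 = £358,183.75.

£358,183.75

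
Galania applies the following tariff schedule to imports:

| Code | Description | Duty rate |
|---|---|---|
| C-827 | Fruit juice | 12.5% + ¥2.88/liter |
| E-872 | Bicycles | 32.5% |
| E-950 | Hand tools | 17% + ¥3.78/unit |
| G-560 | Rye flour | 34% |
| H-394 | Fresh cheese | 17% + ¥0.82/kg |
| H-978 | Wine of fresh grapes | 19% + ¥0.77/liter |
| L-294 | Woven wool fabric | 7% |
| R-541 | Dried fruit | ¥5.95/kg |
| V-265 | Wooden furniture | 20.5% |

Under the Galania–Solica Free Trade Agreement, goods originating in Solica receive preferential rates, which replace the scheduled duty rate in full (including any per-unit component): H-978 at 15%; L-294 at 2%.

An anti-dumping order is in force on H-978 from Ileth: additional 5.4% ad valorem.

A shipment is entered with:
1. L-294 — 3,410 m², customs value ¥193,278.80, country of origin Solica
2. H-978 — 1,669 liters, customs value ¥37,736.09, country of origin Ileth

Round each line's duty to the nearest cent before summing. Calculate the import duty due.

¥14,358.32

Line 1 (L-294, Solica, 3,410 m², ¥193,278.80):
Base rate for L-294 is 7%.
Origin Solica qualifies under the Galania–Solica agreement and L-294 is covered: preferential rate 2% applies instead.
Duty = ¥193,278.80 × 2% = ¥3,865.58.
Line 2 (H-978, Ileth, 1,669 liters, ¥37,736.09):
Base rate for H-978 is 19% + ¥0.77/liter.
H-978 has an FTA preferential rate, but origin Ileth is not Solica; base rate stands.
Additional duty on H-978 from Ileth: +5.4%. Applied ad valorem rate: 19% + 5.4% = 24.4%.
Duty = ¥37,736.09 × 24.4% + 1,669 × ¥0.77 = ¥10,492.74.
Total = ¥3,865.58 + ¥10,492.74 = ¥14,358.32.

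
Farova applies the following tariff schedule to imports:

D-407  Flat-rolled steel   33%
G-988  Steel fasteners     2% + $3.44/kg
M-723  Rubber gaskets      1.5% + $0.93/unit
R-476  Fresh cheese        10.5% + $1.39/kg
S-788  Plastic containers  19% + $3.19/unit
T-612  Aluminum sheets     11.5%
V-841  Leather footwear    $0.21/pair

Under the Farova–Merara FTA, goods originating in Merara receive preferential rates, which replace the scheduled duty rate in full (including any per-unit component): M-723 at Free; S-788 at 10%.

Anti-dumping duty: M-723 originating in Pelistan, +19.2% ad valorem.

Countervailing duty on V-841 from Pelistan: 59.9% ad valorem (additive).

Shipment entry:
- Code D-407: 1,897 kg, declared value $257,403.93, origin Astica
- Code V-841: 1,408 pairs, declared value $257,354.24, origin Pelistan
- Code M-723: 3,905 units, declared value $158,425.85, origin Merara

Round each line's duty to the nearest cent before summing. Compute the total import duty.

Line 1 (D-407, Astica, 1,897 kg, $257,403.93):
Base rate for D-407 is 33%.
Duty = $257,403.93 × 33% = $84,943.30.
Line 2 (V-841, Pelistan, 1,408 pairs, $257,354.24):
Base rate for V-841 is $0.21/pair.
Additional duty on V-841 from Pelistan: +59.9% ad valorem. Applied ad valorem rate = 59.9%.
Duty = $257,354.24 × 59.9% + 1,408 × $0.21 = $154,450.87.
Line 3 (M-723, Merara, 3,905 units, $158,425.85):
Base rate for M-723 is 1.5% + $0.93/unit.
Origin Merara qualifies under the Farova–Merara agreement and M-723 is covered: preferential rate Free applies instead.
The additional-duty order on M-723 targets Pelistan, not Merara; it does not apply.
Duty = $158,425.85 × 0% = $0.00.
Total = $84,943.30 + $154,450.87 + $0.00 = $239,394.17.

$239,394.17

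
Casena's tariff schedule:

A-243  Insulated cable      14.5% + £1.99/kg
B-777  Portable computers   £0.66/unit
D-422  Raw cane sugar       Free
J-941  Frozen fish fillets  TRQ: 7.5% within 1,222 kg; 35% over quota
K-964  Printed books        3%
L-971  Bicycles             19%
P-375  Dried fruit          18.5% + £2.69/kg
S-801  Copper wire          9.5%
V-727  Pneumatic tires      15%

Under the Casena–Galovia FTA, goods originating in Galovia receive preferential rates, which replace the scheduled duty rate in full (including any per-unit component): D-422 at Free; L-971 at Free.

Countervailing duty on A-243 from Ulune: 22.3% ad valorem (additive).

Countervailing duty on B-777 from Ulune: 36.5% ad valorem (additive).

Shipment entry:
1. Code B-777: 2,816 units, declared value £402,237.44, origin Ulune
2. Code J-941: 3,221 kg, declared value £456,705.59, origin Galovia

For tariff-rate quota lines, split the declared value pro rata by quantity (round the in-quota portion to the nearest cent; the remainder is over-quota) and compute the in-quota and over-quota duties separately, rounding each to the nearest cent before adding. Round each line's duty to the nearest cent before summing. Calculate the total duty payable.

£260,873.65

Line 1 (B-777, Ulune, 2,816 units, £402,237.44):
Base rate for B-777 is £0.66/unit.
Additional duty on B-777 from Ulune: +36.5% ad valorem. Applied ad valorem rate = 36.5%.
Duty = £402,237.44 × 36.5% + 2,816 × £0.66 = £148,675.23.
Line 2 (J-941, Galovia, 3,221 kg, £456,705.59):
Code J-941 is under a tariff-rate quota (threshold 1,222 kg). In-quota: 1,222 kg at 7.5%; over-quota: 1,999 kg at 35%.
Pro-rata value split: in-quota = £456,705.59 × 1,222/3,221 = £173,267.38; over-quota = £456,705.59 − £173,267.38 = £283,438.21.
In-quota duty = £173,267.38 × 7.5% = £12,995.05. Over-quota duty = £283,438.21 × 35% = £99,203.37.
Line duty = £12,995.05 + £99,203.37 = £112,198.42.
Total = £148,675.23 + £112,198.42 = £260,873.65.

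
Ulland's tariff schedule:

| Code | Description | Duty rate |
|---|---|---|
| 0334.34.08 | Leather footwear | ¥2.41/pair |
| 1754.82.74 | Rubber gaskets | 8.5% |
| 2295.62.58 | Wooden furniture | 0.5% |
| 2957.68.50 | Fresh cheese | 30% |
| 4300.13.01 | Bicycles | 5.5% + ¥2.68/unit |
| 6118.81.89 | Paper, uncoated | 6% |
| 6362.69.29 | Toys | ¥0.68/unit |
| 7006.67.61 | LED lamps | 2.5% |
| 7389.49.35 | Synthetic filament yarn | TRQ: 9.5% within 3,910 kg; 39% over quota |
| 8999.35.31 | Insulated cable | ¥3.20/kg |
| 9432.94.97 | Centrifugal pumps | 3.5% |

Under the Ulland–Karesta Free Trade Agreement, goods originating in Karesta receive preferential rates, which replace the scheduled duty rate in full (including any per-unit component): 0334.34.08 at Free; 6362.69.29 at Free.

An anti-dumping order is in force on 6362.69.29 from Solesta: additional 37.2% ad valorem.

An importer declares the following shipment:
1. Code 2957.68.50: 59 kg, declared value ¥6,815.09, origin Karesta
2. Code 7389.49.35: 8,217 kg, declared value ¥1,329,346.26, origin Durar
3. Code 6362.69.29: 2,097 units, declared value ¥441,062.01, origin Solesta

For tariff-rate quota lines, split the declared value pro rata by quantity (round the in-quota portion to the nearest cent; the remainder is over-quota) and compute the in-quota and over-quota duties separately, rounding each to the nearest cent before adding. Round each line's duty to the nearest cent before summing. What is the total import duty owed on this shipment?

Line 1 (2957.68.50, Karesta, 59 kg, ¥6,815.09):
Base rate for 2957.68.50 is 30%.
Origin Karesta is the FTA partner but 2957.68.50 is not on the preference list; base rate stands.
Duty = ¥6,815.09 × 30% = ¥2,044.53.
Line 2 (7389.49.35, Durar, 8,217 kg, ¥1,329,346.26):
Code 7389.49.35 is under a tariff-rate quota (threshold 3,910 kg). In-quota: 3,910 kg at 9.5%; over-quota: 4,307 kg at 39%.
Pro-rata value split: in-quota = ¥1,329,346.26 × 3,910/8,217 = ¥632,559.80; over-quota = ¥1,329,346.26 − ¥632,559.80 = ¥696,786.46.
In-quota duty = ¥632,559.80 × 9.5% = ¥60,093.18. Over-quota duty = ¥696,786.46 × 39% = ¥271,746.72.
Line duty = ¥60,093.18 + ¥271,746.72 = ¥331,839.90.
Line 3 (6362.69.29, Solesta, 2,097 units, ¥441,062.01):
Base rate for 6362.69.29 is ¥0.68/unit.
6362.69.29 has an FTA preferential rate, but origin Solesta is not Karesta; base rate stands.
Additional duty on 6362.69.29 from Solesta: +37.2% ad valorem. Applied ad valorem rate = 37.2%.
Duty = ¥441,062.01 × 37.2% + 2,097 × ¥0.68 = ¥165,501.03.
Total = ¥2,044.53 + ¥331,839.90 + ¥165,501.03 = ¥499,385.46.

¥499,385.46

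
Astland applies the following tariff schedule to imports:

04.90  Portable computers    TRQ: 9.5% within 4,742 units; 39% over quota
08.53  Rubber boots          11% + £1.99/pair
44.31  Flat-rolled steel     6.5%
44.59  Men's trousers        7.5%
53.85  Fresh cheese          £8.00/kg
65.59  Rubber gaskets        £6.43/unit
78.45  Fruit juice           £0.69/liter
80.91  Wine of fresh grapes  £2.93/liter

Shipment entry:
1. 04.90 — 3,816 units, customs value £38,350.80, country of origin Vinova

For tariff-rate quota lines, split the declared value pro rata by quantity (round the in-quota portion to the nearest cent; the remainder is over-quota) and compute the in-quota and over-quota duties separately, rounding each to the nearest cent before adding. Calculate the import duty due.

Line 1 (04.90, Vinova, 3,816 units, £38,350.80):
Code 04.90 is under a tariff-rate quota (threshold 4,742 units). Quantity 3,816 units is within the quota, so the in-quota rate 9.5% applies to the full value.
Duty = £38,350.80 × 9.5% = £3,643.33.

£3,643.33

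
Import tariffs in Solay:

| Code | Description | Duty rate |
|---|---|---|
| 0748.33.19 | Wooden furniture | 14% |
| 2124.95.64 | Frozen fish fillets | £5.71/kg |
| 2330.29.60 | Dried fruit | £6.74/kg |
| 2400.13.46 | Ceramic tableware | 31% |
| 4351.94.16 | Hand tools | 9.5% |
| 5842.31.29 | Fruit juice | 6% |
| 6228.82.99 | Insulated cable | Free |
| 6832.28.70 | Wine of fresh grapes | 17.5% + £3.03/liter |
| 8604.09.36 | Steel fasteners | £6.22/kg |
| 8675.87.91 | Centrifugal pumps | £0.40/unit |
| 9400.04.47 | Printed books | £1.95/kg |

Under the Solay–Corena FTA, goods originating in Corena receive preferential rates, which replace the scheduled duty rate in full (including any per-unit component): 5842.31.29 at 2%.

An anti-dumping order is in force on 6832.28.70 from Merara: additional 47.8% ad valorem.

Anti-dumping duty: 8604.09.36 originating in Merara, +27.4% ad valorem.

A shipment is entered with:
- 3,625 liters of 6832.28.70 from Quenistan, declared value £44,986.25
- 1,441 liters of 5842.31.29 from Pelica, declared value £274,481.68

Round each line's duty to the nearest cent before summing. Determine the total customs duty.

Line 1 (6832.28.70, Quenistan, 3,625 liters, £44,986.25):
Base rate for 6832.28.70 is 17.5% + £3.03/liter.
The additional-duty order on 6832.28.70 targets Merara, not Quenistan; it does not apply.
Duty = £44,986.25 × 17.5% + 3,625 × £3.03 = £18,856.34.
Line 2 (5842.31.29, Pelica, 1,441 liters, £274,481.68):
Base rate for 5842.31.29 is 6%.
5842.31.29 has an FTA preferential rate, but origin Pelica is not Corena; base rate stands.
Duty = £274,481.68 × 6% = £16,468.90.
Total = £18,856.34 + £16,468.90 = £35,325.24.

£35,325.24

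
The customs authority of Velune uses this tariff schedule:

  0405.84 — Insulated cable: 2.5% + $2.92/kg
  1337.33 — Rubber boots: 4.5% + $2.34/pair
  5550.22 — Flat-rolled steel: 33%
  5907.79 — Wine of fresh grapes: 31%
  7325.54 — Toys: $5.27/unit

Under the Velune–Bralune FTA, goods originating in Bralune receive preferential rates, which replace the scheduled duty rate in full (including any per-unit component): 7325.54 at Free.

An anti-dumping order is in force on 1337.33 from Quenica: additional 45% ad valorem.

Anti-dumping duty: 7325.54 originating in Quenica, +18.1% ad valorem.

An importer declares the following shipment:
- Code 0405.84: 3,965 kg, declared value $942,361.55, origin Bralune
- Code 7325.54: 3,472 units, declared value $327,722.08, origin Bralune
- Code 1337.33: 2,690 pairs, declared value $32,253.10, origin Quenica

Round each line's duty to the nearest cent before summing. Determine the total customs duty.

Line 1 (0405.84, Bralune, 3,965 kg, $942,361.55):
Base rate for 0405.84 is 2.5% + $2.92/kg.
Origin Bralune is the FTA partner but 0405.84 is not on the preference list; base rate stands.
Duty = $942,361.55 × 2.5% + 3,965 × $2.92 = $35,136.84.
Line 2 (7325.54, Bralune, 3,472 units, $327,722.08):
Base rate for 7325.54 is $5.27/unit.
Origin Bralune qualifies under the Velune–Bralune agreement and 7325.54 is covered: preferential rate Free applies instead.
The additional-duty order on 7325.54 targets Quenica, not Bralune; it does not apply.
Duty = $327,722.08 × 0% = $0.00.
Line 3 (1337.33, Quenica, 2,690 pairs, $32,253.10):
Base rate for 1337.33 is 4.5% + $2.34/pair.
Additional duty on 1337.33 from Quenica: +45%. Applied ad valorem rate: 4.5% + 45% = 49.5%.
Duty = $32,253.10 × 49.5% + 2,690 × $2.34 = $22,259.88.
Total = $35,136.84 + $0.00 + $22,259.88 = $57,396.72.

$57,396.72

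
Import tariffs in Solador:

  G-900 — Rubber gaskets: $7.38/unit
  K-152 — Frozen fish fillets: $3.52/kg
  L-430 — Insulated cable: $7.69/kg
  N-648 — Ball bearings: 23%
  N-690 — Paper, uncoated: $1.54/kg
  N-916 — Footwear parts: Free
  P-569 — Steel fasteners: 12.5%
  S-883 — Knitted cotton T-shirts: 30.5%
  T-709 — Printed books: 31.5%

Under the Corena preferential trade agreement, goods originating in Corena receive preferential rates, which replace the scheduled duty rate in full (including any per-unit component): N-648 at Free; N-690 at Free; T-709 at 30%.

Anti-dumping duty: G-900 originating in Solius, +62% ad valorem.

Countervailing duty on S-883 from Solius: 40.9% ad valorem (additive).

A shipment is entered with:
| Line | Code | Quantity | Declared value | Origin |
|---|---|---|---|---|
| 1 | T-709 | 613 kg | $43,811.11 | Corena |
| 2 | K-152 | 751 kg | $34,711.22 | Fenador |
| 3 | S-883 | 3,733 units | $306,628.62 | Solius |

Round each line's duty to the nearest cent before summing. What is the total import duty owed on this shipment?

$234,719.68

Line 1 (T-709, Corena, 613 kg, $43,811.11):
Base rate for T-709 is 31.5%.
Origin Corena qualifies under the Solador–Corena agreement and T-709 is covered: preferential rate 30% applies instead.
Duty = $43,811.11 × 30% = $13,143.33.
Line 2 (K-152, Fenador, 751 kg, $34,711.22):
Base rate for K-152 is $3.52/kg.
Duty = 751 × $3.52 = $2,643.52.
Line 3 (S-883, Solius, 3,733 units, $306,628.62):
Base rate for S-883 is 30.5%.
Additional duty on S-883 from Solius: +40.9%. Applied ad valorem rate: 30.5% + 40.9% = 71.4%.
Duty = $306,628.62 × 71.4% = $218,932.83.
Total = $13,143.33 + $2,643.52 + $218,932.83 = $234,719.68.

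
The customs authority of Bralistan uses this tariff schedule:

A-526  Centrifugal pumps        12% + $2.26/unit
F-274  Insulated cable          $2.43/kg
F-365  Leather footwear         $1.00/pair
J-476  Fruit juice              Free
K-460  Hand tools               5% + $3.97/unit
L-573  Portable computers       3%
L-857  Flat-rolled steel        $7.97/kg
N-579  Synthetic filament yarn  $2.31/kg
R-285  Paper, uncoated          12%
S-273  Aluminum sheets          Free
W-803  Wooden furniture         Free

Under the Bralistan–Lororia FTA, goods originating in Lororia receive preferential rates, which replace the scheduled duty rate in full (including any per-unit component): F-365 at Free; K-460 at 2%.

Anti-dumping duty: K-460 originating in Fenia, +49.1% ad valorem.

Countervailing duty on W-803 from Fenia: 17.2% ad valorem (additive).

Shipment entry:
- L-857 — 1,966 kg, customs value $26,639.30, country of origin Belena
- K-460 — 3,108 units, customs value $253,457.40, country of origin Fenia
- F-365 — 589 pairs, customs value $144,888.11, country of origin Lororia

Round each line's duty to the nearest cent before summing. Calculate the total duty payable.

$165,128.23

Line 1 (L-857, Belena, 1,966 kg, $26,639.30):
Base rate for L-857 is $7.97/kg.
Duty = 1,966 × $7.97 = $15,669.02.
Line 2 (K-460, Fenia, 3,108 units, $253,457.40):
Base rate for K-460 is 5% + $3.97/unit.
K-460 has an FTA preferential rate, but origin Fenia is not Lororia; base rate stands.
Additional duty on K-460 from Fenia: +49.1%. Applied ad valorem rate: 5% + 49.1% = 54.1%.
Duty = $253,457.40 × 54.1% + 3,108 × $3.97 = $149,459.21.
Line 3 (F-365, Lororia, 589 pairs, $144,888.11):
Base rate for F-365 is $1.00/pair.
Origin Lororia qualifies under the Bralistan–Lororia agreement and F-365 is covered: preferential rate Free applies instead.
Duty = $144,888.11 × 0% = $0.00.
Total = $15,669.02 + $149,459.21 + $0.00 = $165,128.23.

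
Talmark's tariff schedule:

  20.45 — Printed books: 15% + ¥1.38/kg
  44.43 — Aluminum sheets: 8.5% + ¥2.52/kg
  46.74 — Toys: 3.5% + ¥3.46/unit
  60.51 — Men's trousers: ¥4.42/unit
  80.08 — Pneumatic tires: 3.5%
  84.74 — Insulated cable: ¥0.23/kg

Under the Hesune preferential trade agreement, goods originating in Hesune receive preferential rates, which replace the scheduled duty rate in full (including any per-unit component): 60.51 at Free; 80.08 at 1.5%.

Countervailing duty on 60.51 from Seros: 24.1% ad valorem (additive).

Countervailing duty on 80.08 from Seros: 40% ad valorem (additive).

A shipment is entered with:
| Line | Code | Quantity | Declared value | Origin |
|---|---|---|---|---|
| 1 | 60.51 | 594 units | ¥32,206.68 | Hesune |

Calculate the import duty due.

Line 1 (60.51, Hesune, 594 units, ¥32,206.68):
Base rate for 60.51 is ¥4.42/unit.
Origin Hesune qualifies under the Talmark–Hesune agreement and 60.51 is covered: preferential rate Free applies instead.
The additional-duty order on 60.51 targets Seros, not Hesune; it does not apply.
Duty = ¥32,206.68 × 0% = ¥0.00.

¥0.00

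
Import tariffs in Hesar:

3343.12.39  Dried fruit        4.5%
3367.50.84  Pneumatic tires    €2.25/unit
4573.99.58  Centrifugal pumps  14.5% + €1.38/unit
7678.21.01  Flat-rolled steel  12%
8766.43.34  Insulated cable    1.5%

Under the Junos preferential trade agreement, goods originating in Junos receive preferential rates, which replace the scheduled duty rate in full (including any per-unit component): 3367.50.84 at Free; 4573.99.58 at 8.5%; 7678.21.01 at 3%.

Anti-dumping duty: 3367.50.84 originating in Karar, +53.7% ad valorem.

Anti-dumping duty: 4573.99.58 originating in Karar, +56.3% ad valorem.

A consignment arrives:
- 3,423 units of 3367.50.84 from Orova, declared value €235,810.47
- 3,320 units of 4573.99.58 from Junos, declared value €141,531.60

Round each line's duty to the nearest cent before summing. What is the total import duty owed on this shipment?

Line 1 (3367.50.84, Orova, 3,423 units, €235,810.47):
Base rate for 3367.50.84 is €2.25/unit.
3367.50.84 has an FTA preferential rate, but origin Orova is not Junos; base rate stands.
The additional-duty order on 3367.50.84 targets Karar, not Orova; it does not apply.
Duty = 3,423 × €2.25 = €7,701.75.
Line 2 (4573.99.58, Junos, 3,320 units, €141,531.60):
Base rate for 4573.99.58 is 14.5% + €1.38/unit.
Origin Junos qualifies under the Hesar–Junos agreement and 4573.99.58 is covered: preferential rate 8.5% applies instead.
The additional-duty order on 4573.99.58 targets Karar, not Junos; it does not apply.
Duty = €141,531.60 × 8.5% = €12,030.19.
Total = €7,701.75 + €12,030.19 = €19,731.94.

€19,731.94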